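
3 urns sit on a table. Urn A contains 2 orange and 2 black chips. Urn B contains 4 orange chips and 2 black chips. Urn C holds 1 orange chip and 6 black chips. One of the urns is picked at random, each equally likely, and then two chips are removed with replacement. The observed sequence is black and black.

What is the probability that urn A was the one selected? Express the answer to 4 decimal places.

0.2281

The likelihood of the observed sequence under each hypothesis: P(data | urn A) = (2/4)(2/4) = 0.25; P(data | urn B) = (2/6)(2/6) = 0.11111; P(data | urn C) = (6/7)(6/7) = 0.73469.
The prior-weighted likelihoods are 1/3 · 0.25 = 0.083333, 1/3 · 0.11111 = 0.037037, 1/3 · 0.73469 = 0.2449; these sum to 0.36527.
Hence P(urn A | data) = (0.083333) / (0.36527) = 0.22814.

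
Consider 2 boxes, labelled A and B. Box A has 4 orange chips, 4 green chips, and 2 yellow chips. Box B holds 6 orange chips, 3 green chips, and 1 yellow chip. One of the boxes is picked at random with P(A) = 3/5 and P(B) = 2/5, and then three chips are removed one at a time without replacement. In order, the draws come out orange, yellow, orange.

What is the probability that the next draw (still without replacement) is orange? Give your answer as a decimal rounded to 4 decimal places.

0.4156

Compute the likelihood of the observed sequence for each case: P(data | box A) = (4/10)(2/9)(3/8) = 1/30; P(data | box B) = (6/10)(1/9)(5/8) = 1/24.
Multiplying each by its prior: 3/5 · 1/30 = 1/50, 2/5 · 1/24 = 1/60; these sum to 11/300.
The posterior is then P(box A | data) = 6/11, P(box B | data) = 5/11.
The predictive probability is P(orange next | data) = (2/7)(6/11) + (4/7)(5/11) = 32/77.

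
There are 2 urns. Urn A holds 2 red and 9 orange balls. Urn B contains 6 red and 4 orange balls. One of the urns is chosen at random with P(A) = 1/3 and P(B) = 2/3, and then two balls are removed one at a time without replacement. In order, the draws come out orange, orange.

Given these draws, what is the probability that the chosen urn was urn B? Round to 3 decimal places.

The likelihood of the observed sequence under each hypothesis: P(data | urn A) = (9/11)(8/10) = 36/55; P(data | urn B) = (4/10)(3/9) = 2/15.
Multiplying each by its prior: 1/3 · 36/55 = 12/55, 2/3 · 2/15 = 4/45; summing to 152/495.
So P(urn B | data) = (4/45) / (152/495) = 11/38.

0.289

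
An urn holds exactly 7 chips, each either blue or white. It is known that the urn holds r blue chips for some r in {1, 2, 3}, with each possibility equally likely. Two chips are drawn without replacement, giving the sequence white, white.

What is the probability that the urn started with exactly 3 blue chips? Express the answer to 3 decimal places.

Under each hypothesis, the probability of the observed sequence is: P(data | r = 1) = (6/7)(5/6) = 5/7; P(data | r = 2) = (5/7)(4/6) = 10/21; P(data | r = 3) = (4/7)(3/6) = 2/7.
Weighting by the prior gives 1/3 · 5/7 = 5/21, 1/3 · 10/21 = 10/63, 1/3 · 2/7 = 2/21; summing to 31/63.
By Bayes' rule, P(r = 3 | data) = (2/21) / (31/63) = 6/31.

0.194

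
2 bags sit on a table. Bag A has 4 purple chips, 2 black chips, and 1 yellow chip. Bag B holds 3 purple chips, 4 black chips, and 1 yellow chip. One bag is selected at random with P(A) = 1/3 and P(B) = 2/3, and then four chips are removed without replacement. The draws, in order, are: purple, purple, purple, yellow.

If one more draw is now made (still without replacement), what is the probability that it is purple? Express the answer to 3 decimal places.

0.267

The likelihood of the observed sequence under each hypothesis: P(data | bag A) = (4/7)(3/6)(2/5)(1/4) = 1/35; P(data | bag B) = (3/8)(2/7)(1/6)(1/5) = 1/280.
Weighting by the prior gives 1/3 · 1/35 = 1/105, 2/3 · 1/280 = 1/420; with total 1/84.
Dividing through by the total gives posterior P(bag A | data) = 4/5, P(bag B | data) = 1/5.
Averaging over the posterior, P(purple next | data) = (1/3)(4/5) + (0)(1/5) = 4/15.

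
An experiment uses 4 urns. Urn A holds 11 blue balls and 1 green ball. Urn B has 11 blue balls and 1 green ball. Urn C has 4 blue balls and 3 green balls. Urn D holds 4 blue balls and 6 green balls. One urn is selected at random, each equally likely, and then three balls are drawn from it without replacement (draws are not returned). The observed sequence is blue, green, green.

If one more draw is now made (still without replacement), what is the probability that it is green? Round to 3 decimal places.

For each hypothesis, P(data | H) works out to: P(data | urn A) = (11/12)(1/11)(0/10) = 0; P(data | urn B) = (11/12)(1/11)(0/10) = 0; P(data | urn C) = (4/7)(3/6)(2/5) = 4/35; P(data | urn D) = (4/10)(6/9)(5/8) = 1/6.
The prior-weighted likelihoods are 1/4 · 0 = 0, 1/4 · 0 = 0, 1/4 · 4/35 = 1/35, 1/4 · 1/6 = 1/24; these sum to 59/840.
The posterior is then P(urn A | data) = 0, P(urn B | data) = 0, P(urn C | data) = 24/59, P(urn D | data) = 35/59.
The predictive probability is P(green next | data) = (1/4)(24/59) + (4/7)(35/59) = 26/59.

0.441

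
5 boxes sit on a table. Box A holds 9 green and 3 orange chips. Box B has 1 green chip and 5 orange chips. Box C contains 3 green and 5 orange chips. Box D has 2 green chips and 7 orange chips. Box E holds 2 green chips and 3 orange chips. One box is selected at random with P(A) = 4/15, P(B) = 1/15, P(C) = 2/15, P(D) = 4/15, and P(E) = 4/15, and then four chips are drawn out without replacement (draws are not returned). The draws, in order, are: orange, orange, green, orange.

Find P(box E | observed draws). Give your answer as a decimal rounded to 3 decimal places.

0.295

The likelihood of the observed sequence under each hypothesis: P(data | box A) = (3/12)(2/11)(9/10)(1/9) = 0.0045455; P(data | box B) = (5/6)(4/5)(1/4)(3/3) = 0.16667; P(data | box C) = (5/8)(4/7)(3/6)(3/5) = 0.10714; P(data | box D) = (7/9)(6/8)(2/7)(5/6) = 0.13889; P(data | box E) = (3/5)(2/4)(2/3)(1/2) = 0.1.
Weighting by the prior gives 4/15 · 0.0045455 = 0.0012121, 1/15 · 0.16667 = 0.011111, 2/15 · 0.10714 = 0.014286, 4/15 · 0.13889 = 0.037037, 4/15 · 0.1 = 0.026667; these sum to 0.090313.
So P(box E | data) = (0.026667) / (0.090313) = 0.29527.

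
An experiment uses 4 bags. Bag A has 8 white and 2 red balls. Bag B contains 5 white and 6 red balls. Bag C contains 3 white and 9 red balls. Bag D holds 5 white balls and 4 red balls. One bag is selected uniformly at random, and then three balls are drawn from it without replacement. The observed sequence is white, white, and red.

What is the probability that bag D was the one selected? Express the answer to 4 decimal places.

0.3332

Compute the likelihood of the observed sequence for each case: P(data | bag A) = (8/10)(7/9)(2/8) = 0.15556; P(data | bag B) = (5/11)(4/10)(6/9) = 0.12121; P(data | bag C) = (3/12)(2/11)(9/10) = 0.040909; P(data | bag D) = (5/9)(4/8)(4/7) = 0.15873.
Weighting by the prior gives 1/4 · 0.15556 = 0.038889, 1/4 · 0.12121 = 0.030303, 1/4 · 0.040909 = 0.010227, 1/4 · 0.15873 = 0.039683; summing to 0.1191.
Hence P(bag D | data) = (0.039683) / (0.1191) = 0.33318.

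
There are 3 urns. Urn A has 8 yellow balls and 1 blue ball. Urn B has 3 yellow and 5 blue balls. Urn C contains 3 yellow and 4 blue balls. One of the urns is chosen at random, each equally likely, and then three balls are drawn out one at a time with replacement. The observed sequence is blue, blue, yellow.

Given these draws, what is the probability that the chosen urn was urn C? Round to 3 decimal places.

0.471

For each hypothesis, P(data | H) works out to: P(data | urn A) = (1/9)(1/9)(8/9) = 0.010974; P(data | urn B) = (5/8)(5/8)(3/8) = 0.14648; P(data | urn C) = (4/7)(4/7)(3/7) = 0.13994.
The prior-weighted likelihoods are 1/3 · 0.010974 = 0.003658, 1/3 · 0.14648 = 0.048828, 1/3 · 0.13994 = 0.046647; these sum to 0.099133.
So P(urn C | data) = (0.046647) / (0.099133) = 0.47055.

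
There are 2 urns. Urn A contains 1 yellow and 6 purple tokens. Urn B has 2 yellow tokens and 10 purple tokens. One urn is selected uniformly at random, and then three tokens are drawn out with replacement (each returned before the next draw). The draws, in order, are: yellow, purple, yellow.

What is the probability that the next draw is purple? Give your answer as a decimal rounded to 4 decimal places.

Compute the likelihood of the observed sequence for each case: P(data | urn A) = (1/7)(6/7)(1/7) = 0.017493; P(data | urn B) = (2/12)(10/12)(2/12) = 0.023148.
Multiplying each by its prior: 1/2 · 0.017493 = 0.0087464, 1/2 · 0.023148 = 0.011574; with total 0.02032.
Dividing through by the total gives posterior P(urn A | data) = 0.43042, P(urn B | data) = 0.56958.
Averaging over the posterior, P(purple next | data) = (6/7)(0.43042) + (5/6)(0.56958) = 0.84358.

0.8436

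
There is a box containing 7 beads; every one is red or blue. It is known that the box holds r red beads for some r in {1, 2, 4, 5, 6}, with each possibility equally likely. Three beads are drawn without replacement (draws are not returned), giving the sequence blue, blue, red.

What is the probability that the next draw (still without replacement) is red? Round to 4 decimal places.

0.3654

For each hypothesis, P(data | H) works out to: P(data | r = 1) = (6/7)(5/6)(1/5) = 1/7; P(data | r = 2) = (5/7)(4/6)(2/5) = 4/21; P(data | r = 4) = (3/7)(2/6)(4/5) = 4/35; P(data | r = 5) = (2/7)(1/6)(5/5) = 1/21; P(data | r = 6) = (1/7)(0/6) = 0.
Weighting by the prior gives 1/5 · 1/7 = 1/35, 1/5 · 4/21 = 4/105, 1/5 · 4/35 = 4/175, 1/5 · 1/21 = 1/105, 1/5 · 0 = 0; summing to 52/525.
The posterior is then P(r = 1 | data) = 15/52, P(r = 2 | data) = 5/13, P(r = 4 | data) = 3/13, P(r = 5 | data) = 5/52, P(r = 6 | data) = 0.
Averaging over the posterior, P(red next | data) = (0)(15/52) + (1/4)(5/13) + (3/4)(3/13) + (1)(5/52) = 19/52.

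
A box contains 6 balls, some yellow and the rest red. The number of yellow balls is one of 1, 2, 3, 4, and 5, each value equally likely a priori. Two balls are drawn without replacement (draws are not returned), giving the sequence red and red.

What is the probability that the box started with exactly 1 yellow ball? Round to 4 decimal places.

0.5000

For each hypothesis, P(data | H) works out to: P(data | r = 1) = (5/6)(4/5) = 2/3; P(data | r = 2) = (4/6)(3/5) = 2/5; P(data | r = 3) = (3/6)(2/5) = 1/5; P(data | r = 4) = (2/6)(1/5) = 1/15; P(data | r = 5) = (1/6)(0/5) = 0.
Weighting by the prior gives 1/5 · 2/3 = 2/15, 1/5 · 2/5 = 2/25, 1/5 · 1/5 = 1/25, 1/5 · 1/15 = 1/75, 1/5 · 0 = 0; summing to 4/15.
Therefore the posterior P(r = 1 | data) = (2/15) / (4/15) = 1/2.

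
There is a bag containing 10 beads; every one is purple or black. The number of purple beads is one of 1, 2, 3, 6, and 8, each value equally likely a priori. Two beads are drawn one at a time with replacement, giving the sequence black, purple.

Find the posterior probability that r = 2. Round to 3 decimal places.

0.186

For each hypothesis, P(data | H) works out to: P(data | r = 1) = (9/10)(1/10) = 9/100; P(data | r = 2) = (8/10)(2/10) = 4/25; P(data | r = 3) = (7/10)(3/10) = 21/100; P(data | r = 6) = (4/10)(6/10) = 6/25; P(data | r = 8) = (2/10)(8/10) = 4/25.
Weighting by the prior gives 1/5 · 9/100 = 9/500, 1/5 · 4/25 = 4/125, 1/5 · 21/100 = 21/500, 1/5 · 6/25 = 6/125, 1/5 · 4/25 = 4/125; with total 43/250.
Therefore the posterior P(r = 2 | data) = (4/125) / (43/250) = 8/43.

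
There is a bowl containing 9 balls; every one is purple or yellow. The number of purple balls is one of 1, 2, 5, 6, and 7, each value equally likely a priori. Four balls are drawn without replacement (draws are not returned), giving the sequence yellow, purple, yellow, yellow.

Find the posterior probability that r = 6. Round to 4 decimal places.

Compute the likelihood of the observed sequence for each case: P(data | r = 1) = (8/9)(1/8)(7/7)(6/6) = 1/9; P(data | r = 2) = (7/9)(2/8)(6/7)(5/6) = 5/36; P(data | r = 5) = (4/9)(5/8)(3/7)(2/6) = 5/126; P(data | r = 6) = (3/9)(6/8)(2/7)(1/6) = 1/84; P(data | r = 7) = (2/9)(7/8)(1/7)(0/6) = 0.
Weighting by the prior gives 1/5 · 1/9 = 1/45, 1/5 · 5/36 = 1/36, 1/5 · 5/126 = 1/126, 1/5 · 1/84 = 1/420, 1/5 · 0 = 0; with total 19/315.
By Bayes' rule, P(r = 6 | data) = (1/420) / (19/315) = 3/76.

0.0395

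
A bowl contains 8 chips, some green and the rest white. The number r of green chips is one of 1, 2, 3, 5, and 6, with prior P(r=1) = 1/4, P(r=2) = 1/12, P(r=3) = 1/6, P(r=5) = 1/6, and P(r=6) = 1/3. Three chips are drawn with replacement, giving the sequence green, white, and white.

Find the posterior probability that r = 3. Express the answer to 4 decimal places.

0.2703

For each hypothesis, P(data | H) works out to: P(data | r = 1) = (1/8)(7/8)(7/8) = 0.095703; P(data | r = 2) = (2/8)(6/8)(6/8) = 0.14062; P(data | r = 3) = (3/8)(5/8)(5/8) = 0.14648; P(data | r = 5) = (5/8)(3/8)(3/8) = 0.087891; P(data | r = 6) = (6/8)(2/8)(2/8) = 0.046875.
Weighting by the prior gives 1/4 · 0.095703 = 0.023926, 1/12 · 0.14062 = 0.011719, 1/6 · 0.14648 = 0.024414, 1/6 · 0.087891 = 0.014648, 1/3 · 0.046875 = 0.015625; with total 0.090332.
Hence P(r = 3 | data) = (0.024414) / (0.090332) = 0.27027.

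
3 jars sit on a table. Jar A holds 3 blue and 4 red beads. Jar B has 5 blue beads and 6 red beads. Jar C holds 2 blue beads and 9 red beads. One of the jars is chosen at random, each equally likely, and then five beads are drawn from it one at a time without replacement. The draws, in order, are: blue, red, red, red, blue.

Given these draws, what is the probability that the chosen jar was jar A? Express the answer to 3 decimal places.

The likelihood of the observed sequence under each hypothesis: P(data | jar A) = (3/7)(4/6)(3/5)(2/4)(2/3) = 0.057143; P(data | jar B) = (5/11)(6/10)(5/9)(4/8)(4/7) = 0.04329; P(data | jar C) = (2/11)(9/10)(8/9)(7/8)(1/7) = 0.018182.
The prior-weighted likelihoods are 1/3 · 0.057143 = 0.019048, 1/3 · 0.04329 = 0.01443, 1/3 · 0.018182 = 0.0060606; with total 0.039538.
So P(jar A | data) = (0.019048) / (0.039538) = 0.48175.

0.482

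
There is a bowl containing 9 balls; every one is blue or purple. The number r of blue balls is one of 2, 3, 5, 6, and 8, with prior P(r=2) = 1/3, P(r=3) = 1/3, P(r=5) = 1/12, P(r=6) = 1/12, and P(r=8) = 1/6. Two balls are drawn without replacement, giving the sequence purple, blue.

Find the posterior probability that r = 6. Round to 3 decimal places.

The likelihood of the observed sequence under each hypothesis: P(data | r = 2) = (7/9)(2/8) = 7/36; P(data | r = 3) = (6/9)(3/8) = 1/4; P(data | r = 5) = (4/9)(5/8) = 5/18; P(data | r = 6) = (3/9)(6/8) = 1/4; P(data | r = 8) = (1/9)(8/8) = 1/9.
The prior-weighted likelihoods are 1/3 · 7/36 = 7/108, 1/3 · 1/4 = 1/12, 1/12 · 5/18 = 5/216, 1/12 · 1/4 = 1/48, 1/6 · 1/9 = 1/54; these sum to 91/432.
Therefore the posterior P(r = 6 | data) = (1/48) / (91/432) = 9/91.

0.099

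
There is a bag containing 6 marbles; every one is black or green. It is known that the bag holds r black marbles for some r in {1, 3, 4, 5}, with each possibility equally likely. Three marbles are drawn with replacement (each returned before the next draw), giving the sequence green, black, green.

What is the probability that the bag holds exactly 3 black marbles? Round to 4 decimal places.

0.3699

The likelihood of the observed sequence under each hypothesis: P(data | r = 1) = (5/6)(1/6)(5/6) = 25/216; P(data | r = 3) = (3/6)(3/6)(3/6) = 1/8; P(data | r = 4) = (2/6)(4/6)(2/6) = 2/27; P(data | r = 5) = (1/6)(5/6)(1/6) = 5/216.
Weighting by the prior gives 1/4 · 25/216 = 25/864, 1/4 · 1/8 = 1/32, 1/4 · 2/27 = 1/54, 1/4 · 5/216 = 5/864; with total 73/864.
So P(r = 3 | data) = (1/32) / (73/864) = 27/73.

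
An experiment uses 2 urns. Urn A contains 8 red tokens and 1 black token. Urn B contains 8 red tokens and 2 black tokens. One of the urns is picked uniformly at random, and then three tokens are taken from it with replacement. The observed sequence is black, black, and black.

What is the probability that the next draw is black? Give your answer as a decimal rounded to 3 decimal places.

0.187

Compute the likelihood of the observed sequence for each case: P(data | urn A) = (1/9)(1/9)(1/9) = 0.0013717; P(data | urn B) = (2/10)(2/10)(2/10) = 0.008.
The prior-weighted likelihoods are 1/2 · 0.0013717 = 0.00068587, 1/2 · 0.008 = 0.004; summing to 0.0046859.
Dividing through by the total gives posterior P(urn A | data) = 0.14637, P(urn B | data) = 0.85363.
So P(black next | data) = Σ P(black next | H) P(H | data) = (1/9)(0.14637) + (1/5)(0.85363) = 0.18699.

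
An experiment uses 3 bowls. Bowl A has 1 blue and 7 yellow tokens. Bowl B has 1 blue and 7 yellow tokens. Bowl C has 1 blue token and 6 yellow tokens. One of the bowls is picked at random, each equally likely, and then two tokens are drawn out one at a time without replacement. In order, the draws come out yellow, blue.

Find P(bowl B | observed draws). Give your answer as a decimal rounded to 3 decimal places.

Compute the likelihood of the observed sequence for each case: P(data | bowl A) = (7/8)(1/7) = 1/8; P(data | bowl B) = (7/8)(1/7) = 1/8; P(data | bowl C) = (6/7)(1/6) = 1/7.
Weighting by the prior gives 1/3 · 1/8 = 1/24, 1/3 · 1/8 = 1/24, 1/3 · 1/7 = 1/21; these sum to 11/84.
Therefore the posterior P(bowl B | data) = (1/24) / (11/84) = 7/22.

0.318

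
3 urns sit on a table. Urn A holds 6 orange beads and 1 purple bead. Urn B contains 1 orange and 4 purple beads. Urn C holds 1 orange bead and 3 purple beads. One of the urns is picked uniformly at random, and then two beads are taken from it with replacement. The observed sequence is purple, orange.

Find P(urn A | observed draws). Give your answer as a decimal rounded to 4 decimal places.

For each hypothesis, P(data | H) works out to: P(data | urn A) = (1/7)(6/7) = 0.12245; P(data | urn B) = (4/5)(1/5) = 0.16; P(data | urn C) = (3/4)(1/4) = 0.1875.
Multiplying each by its prior: 1/3 · 0.12245 = 0.040816, 1/3 · 0.16 = 0.053333, 1/3 · 0.1875 = 0.0625; with total 0.15665.
By Bayes' rule, P(urn A | data) = (0.040816) / (0.15665) = 0.26056.

0.2606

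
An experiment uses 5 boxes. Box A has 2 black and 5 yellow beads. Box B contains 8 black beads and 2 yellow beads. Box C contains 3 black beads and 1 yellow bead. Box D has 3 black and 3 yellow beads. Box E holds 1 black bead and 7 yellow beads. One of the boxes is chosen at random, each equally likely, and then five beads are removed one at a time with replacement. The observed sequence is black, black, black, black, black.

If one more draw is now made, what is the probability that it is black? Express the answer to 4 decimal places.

Under each hypothesis, the probability of the observed sequence is: P(data | box A) = (2/7)(2/7)(2/7)(2/7)(2/7) = 0.001904; P(data | box B) = (8/10)(8/10)(8/10)(8/10)(8/10) = 0.32768; P(data | box C) = (3/4)(3/4)(3/4)(3/4)(3/4) = 0.2373; P(data | box D) = (3/6)(3/6)(3/6)(3/6)(3/6) = 0.03125; P(data | box E) = (1/8)(1/8)(1/8)(1/8)(1/8) = 3.0518e-05.
The prior-weighted likelihoods are 1/5 · 0.001904 = 0.00038079, 1/5 · 0.32768 = 0.065536, 1/5 · 0.2373 = 0.047461, 1/5 · 0.03125 = 0.00625, 1/5 · 3.0518e-05 = 6.1035e-06; these sum to 0.11963.
Normalising, the posterior is P(box A | data) = 0.003183, P(box B | data) = 0.5478, P(box C | data) = 0.39672, P(box D | data) = 0.052243, P(box E | data) = 5.1018e-05.
Averaging over the posterior, P(black next | data) = (2/7)(0.003183) + (4/5)(0.5478) + (3/4)(0.39672) + (1/2)(0.052243) + (1/8)(5.1018e-05) = 0.76282.

0.7628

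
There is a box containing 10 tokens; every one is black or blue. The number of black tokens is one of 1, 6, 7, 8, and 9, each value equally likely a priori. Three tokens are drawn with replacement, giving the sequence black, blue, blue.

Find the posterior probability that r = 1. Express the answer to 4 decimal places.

0.2883

The likelihood of the observed sequence under each hypothesis: P(data | r = 1) = (1/10)(9/10)(9/10) = 0.081; P(data | r = 6) = (6/10)(4/10)(4/10) = 0.096; P(data | r = 7) = (7/10)(3/10)(3/10) = 0.063; P(data | r = 8) = (8/10)(2/10)(2/10) = 0.032; P(data | r = 9) = (9/10)(1/10)(1/10) = 0.009.
Multiplying each by its prior: 1/5 · 0.081 = 0.0162, 1/5 · 0.096 = 0.0192, 1/5 · 0.063 = 0.0126, 1/5 · 0.032 = 0.0064, 1/5 · 0.009 = 0.0018; with total 0.0562.
Hence P(r = 1 | data) = (0.0162) / (0.0562) = 0.28826.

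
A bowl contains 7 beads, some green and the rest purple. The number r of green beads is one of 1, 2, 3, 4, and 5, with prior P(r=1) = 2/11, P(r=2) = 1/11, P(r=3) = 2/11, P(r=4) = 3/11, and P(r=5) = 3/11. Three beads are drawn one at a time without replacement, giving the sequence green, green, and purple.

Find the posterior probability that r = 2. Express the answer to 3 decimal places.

0.035

The likelihood of the observed sequence under each hypothesis: P(data | r = 1) = (1/7)(0/6) = 0; P(data | r = 2) = (2/7)(1/6)(5/5) = 1/21; P(data | r = 3) = (3/7)(2/6)(4/5) = 4/35; P(data | r = 4) = (4/7)(3/6)(3/5) = 6/35; P(data | r = 5) = (5/7)(4/6)(2/5) = 4/21.
Weighting by the prior gives 2/11 · 0 = 0, 1/11 · 1/21 = 1/231, 2/11 · 4/35 = 8/385, 3/11 · 6/35 = 18/385, 3/11 · 4/21 = 4/77; with total 13/105.
By Bayes' rule, P(r = 2 | data) = (1/231) / (13/105) = 5/143.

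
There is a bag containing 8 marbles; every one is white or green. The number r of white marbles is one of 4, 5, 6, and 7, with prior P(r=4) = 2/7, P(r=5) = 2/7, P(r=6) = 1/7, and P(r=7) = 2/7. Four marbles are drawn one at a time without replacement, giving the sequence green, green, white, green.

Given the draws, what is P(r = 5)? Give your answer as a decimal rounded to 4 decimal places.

0.2381

Under each hypothesis, the probability of the observed sequence is: P(data | r = 4) = (4/8)(3/7)(4/6)(2/5) = 2/35; P(data | r = 5) = (3/8)(2/7)(5/6)(1/5) = 1/56; P(data | r = 6) = (2/8)(1/7)(6/6)(0/5) = 0; P(data | r = 7) = (1/8)(0/7) = 0.
Weighting by the prior gives 2/7 · 2/35 = 4/245, 2/7 · 1/56 = 1/196, 1/7 · 0 = 0, 2/7 · 0 = 0; summing to 3/140.
Therefore the posterior P(r = 5 | data) = (1/196) / (3/140) = 5/21.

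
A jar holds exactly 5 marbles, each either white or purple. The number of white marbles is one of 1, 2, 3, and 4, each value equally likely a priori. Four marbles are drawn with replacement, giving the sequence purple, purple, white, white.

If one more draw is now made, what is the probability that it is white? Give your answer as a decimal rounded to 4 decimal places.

0.5000

Compute the likelihood of the observed sequence for each case: P(data | r = 1) = (4/5)(4/5)(1/5)(1/5) = 16/625; P(data | r = 2) = (3/5)(3/5)(2/5)(2/5) = 36/625; P(data | r = 3) = (2/5)(2/5)(3/5)(3/5) = 36/625; P(data | r = 4) = (1/5)(1/5)(4/5)(4/5) = 16/625.
Weighting by the prior gives 1/4 · 16/625 = 4/625, 1/4 · 36/625 = 9/625, 1/4 · 36/625 = 9/625, 1/4 · 16/625 = 4/625; with total 26/625.
Normalising, the posterior is P(r = 1 | data) = 2/13, P(r = 2 | data) = 9/26, P(r = 3 | data) = 9/26, P(r = 4 | data) = 2/13.
The predictive probability is P(white next | data) = (1/5)(2/13) + (2/5)(9/26) + (3/5)(9/26) + (4/5)(2/13) = 1/2.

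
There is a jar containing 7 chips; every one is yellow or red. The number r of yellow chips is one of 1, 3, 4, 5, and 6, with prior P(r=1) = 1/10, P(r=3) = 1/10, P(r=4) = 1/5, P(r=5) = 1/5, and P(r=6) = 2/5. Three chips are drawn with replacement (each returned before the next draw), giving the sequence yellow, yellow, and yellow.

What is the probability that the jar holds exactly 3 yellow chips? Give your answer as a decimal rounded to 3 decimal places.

Under each hypothesis, the probability of the observed sequence is: P(data | r = 1) = (1/7)(1/7)(1/7) = 0.0029155; P(data | r = 3) = (3/7)(3/7)(3/7) = 0.078717; P(data | r = 4) = (4/7)(4/7)(4/7) = 0.18659; P(data | r = 5) = (5/7)(5/7)(5/7) = 0.36443; P(data | r = 6) = (6/7)(6/7)(6/7) = 0.62974.
The prior-weighted likelihoods are 1/10 · 0.0029155 = 0.00029155, 1/10 · 0.078717 = 0.0078717, 1/5 · 0.18659 = 0.037318, 1/5 · 0.36443 = 0.072886, 2/5 · 0.62974 = 0.2519; summing to 0.37026.
Therefore the posterior P(r = 3 | data) = (0.0078717) / (0.37026) = 0.02126.

0.021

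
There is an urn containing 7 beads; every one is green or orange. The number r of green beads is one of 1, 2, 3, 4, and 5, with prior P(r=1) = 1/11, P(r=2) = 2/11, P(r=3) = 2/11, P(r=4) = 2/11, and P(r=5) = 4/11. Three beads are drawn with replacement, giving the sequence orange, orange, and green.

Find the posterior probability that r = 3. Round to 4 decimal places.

Compute the likelihood of the observed sequence for each case: P(data | r = 1) = (6/7)(6/7)(1/7) = 0.10496; P(data | r = 2) = (5/7)(5/7)(2/7) = 0.14577; P(data | r = 3) = (4/7)(4/7)(3/7) = 0.13994; P(data | r = 4) = (3/7)(3/7)(4/7) = 0.10496; P(data | r = 5) = (2/7)(2/7)(5/7) = 0.058309.
Weighting by the prior gives 1/11 · 0.10496 = 0.0095415, 2/11 · 0.14577 = 0.026504, 2/11 · 0.13994 = 0.025444, 2/11 · 0.10496 = 0.019083, 4/11 · 0.058309 = 0.021203; summing to 0.10178.
By Bayes' rule, P(r = 3 | data) = (0.025444) / (0.10178) = 0.25.

0.2500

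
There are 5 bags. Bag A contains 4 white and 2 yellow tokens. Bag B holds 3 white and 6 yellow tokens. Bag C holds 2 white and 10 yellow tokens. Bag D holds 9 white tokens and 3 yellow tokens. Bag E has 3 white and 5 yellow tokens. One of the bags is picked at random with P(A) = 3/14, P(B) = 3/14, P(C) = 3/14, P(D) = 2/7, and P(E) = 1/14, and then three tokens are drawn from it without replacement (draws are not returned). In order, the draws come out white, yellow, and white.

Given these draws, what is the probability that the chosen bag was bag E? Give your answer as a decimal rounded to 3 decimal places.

Under each hypothesis, the probability of the observed sequence is: P(data | bag A) = (4/6)(2/5)(3/4) = 0.2; P(data | bag B) = (3/9)(6/8)(2/7) = 0.071429; P(data | bag C) = (2/12)(10/11)(1/10) = 0.015152; P(data | bag D) = (9/12)(3/11)(8/10) = 0.16364; P(data | bag E) = (3/8)(5/7)(2/6) = 0.089286.
The prior-weighted likelihoods are 3/14 · 0.2 = 0.042857, 3/14 · 0.071429 = 0.015306, 3/14 · 0.015152 = 0.0032468, 2/7 · 0.16364 = 0.046753, 1/14 · 0.089286 = 0.0063776; summing to 0.11454.
So P(bag E | data) = (0.0063776) / (0.11454) = 0.055679.

0.056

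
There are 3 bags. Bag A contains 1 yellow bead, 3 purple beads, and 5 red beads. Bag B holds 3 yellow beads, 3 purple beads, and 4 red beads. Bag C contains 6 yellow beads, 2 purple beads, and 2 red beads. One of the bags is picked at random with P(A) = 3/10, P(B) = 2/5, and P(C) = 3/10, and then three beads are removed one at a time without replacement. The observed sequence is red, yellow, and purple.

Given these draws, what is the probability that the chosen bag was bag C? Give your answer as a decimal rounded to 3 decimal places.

Under each hypothesis, the probability of the observed sequence is: P(data | bag A) = (5/9)(1/8)(3/7) = 0.029762; P(data | bag B) = (4/10)(3/9)(3/8) = 0.05; P(data | bag C) = (2/10)(6/9)(2/8) = 0.033333.
Weighting by the prior gives 3/10 · 0.029762 = 0.0089286, 2/5 · 0.05 = 0.02, 3/10 · 0.033333 = 0.01; summing to 0.038929.
By Bayes' rule, P(bag C | data) = (0.01) / (0.038929) = 0.25688.

0.257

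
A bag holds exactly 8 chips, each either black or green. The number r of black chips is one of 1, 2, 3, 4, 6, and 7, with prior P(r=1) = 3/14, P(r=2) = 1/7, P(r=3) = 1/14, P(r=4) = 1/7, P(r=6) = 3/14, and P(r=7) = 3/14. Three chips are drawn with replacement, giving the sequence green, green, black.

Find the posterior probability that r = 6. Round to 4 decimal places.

0.1227

The likelihood of the observed sequence under each hypothesis: P(data | r = 1) = (7/8)(7/8)(1/8) = 0.095703; P(data | r = 2) = (6/8)(6/8)(2/8) = 0.14062; P(data | r = 3) = (5/8)(5/8)(3/8) = 0.14648; P(data | r = 4) = (4/8)(4/8)(4/8) = 0.125; P(data | r = 6) = (2/8)(2/8)(6/8) = 0.046875; P(data | r = 7) = (1/8)(1/8)(7/8) = 0.013672.
Multiplying each by its prior: 3/14 · 0.095703 = 0.020508, 1/7 · 0.14062 = 0.020089, 1/14 · 0.14648 = 0.010463, 1/7 · 0.125 = 0.017857, 3/14 · 0.046875 = 0.010045, 3/14 · 0.013672 = 0.0029297; summing to 0.081892.
By Bayes' rule, P(r = 6 | data) = (0.010045) / (0.081892) = 0.12266.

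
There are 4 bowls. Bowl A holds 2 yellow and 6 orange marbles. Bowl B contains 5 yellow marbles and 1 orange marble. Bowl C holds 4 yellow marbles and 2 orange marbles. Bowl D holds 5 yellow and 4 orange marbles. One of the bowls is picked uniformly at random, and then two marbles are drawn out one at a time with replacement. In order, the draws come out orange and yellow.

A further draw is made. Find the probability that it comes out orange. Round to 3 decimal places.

The likelihood of the observed sequence under each hypothesis: P(data | bowl A) = (6/8)(2/8) = 0.1875; P(data | bowl B) = (1/6)(5/6) = 0.13889; P(data | bowl C) = (2/6)(4/6) = 0.22222; P(data | bowl D) = (4/9)(5/9) = 0.24691.
The prior-weighted likelihoods are 1/4 · 0.1875 = 0.046875, 1/4 · 0.13889 = 0.034722, 1/4 · 0.22222 = 0.055556, 1/4 · 0.24691 = 0.061728; these sum to 0.19888.
Normalising, the posterior is P(bowl A | data) = 0.23569, P(bowl B | data) = 0.17459, P(bowl C | data) = 0.27934, P(bowl D | data) = 0.31038.
The predictive probability is P(orange next | data) = (3/4)(0.23569) + (1/6)(0.17459) + (1/3)(0.27934) + (4/9)(0.31038) = 0.43693.

0.437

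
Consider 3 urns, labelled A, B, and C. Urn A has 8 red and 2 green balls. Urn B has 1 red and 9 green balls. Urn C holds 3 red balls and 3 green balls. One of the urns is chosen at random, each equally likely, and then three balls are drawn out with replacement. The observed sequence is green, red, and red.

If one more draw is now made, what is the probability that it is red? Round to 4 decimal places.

For each hypothesis, P(data | H) works out to: P(data | urn A) = (2/10)(8/10)(8/10) = 0.128; P(data | urn B) = (9/10)(1/10)(1/10) = 0.009; P(data | urn C) = (3/6)(3/6)(3/6) = 0.125.
Weighting by the prior gives 1/3 · 0.128 = 0.042667, 1/3 · 0.009 = 0.003, 1/3 · 0.125 = 0.041667; with total 0.087333.
The posterior is then P(urn A | data) = 0.48855, P(urn B | data) = 0.034351, P(urn C | data) = 0.4771.
So P(red next | data) = Σ P(red next | H) P(H | data) = (4/5)(0.48855) + (1/10)(0.034351) + (1/2)(0.4771) = 0.63282.

0.6328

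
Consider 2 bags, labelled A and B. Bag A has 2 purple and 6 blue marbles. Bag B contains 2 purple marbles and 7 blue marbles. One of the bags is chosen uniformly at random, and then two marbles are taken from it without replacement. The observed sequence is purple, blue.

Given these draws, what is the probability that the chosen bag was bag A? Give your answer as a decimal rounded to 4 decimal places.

0.5243

Under each hypothesis, the probability of the observed sequence is: P(data | bag A) = (2/8)(6/7) = 3/14; P(data | bag B) = (2/9)(7/8) = 7/36.
Weighting by the prior gives 1/2 · 3/14 = 3/28, 1/2 · 7/36 = 7/72; these sum to 103/504.
Therefore the posterior P(bag A | data) = (3/28) / (103/504) = 54/103.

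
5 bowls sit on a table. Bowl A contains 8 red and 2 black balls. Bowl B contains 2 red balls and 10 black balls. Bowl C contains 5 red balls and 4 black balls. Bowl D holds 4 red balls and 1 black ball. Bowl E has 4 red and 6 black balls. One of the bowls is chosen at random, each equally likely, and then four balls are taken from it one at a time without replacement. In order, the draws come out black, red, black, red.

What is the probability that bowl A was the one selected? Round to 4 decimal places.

For each hypothesis, P(data | H) works out to: P(data | bowl A) = (2/10)(8/9)(1/8)(7/7) = 0.022222; P(data | bowl B) = (10/12)(2/11)(9/10)(1/9) = 0.015152; P(data | bowl C) = (4/9)(5/8)(3/7)(4/6) = 0.079365; P(data | bowl D) = (1/5)(4/4)(0/3) = 0; P(data | bowl E) = (6/10)(4/9)(5/8)(3/7) = 0.071429.
The prior-weighted likelihoods are 1/5 · 0.022222 = 0.0044444, 1/5 · 0.015152 = 0.0030303, 1/5 · 0.079365 = 0.015873, 1/5 · 0 = 0, 1/5 · 0.071429 = 0.014286; with total 0.037633.
Hence P(bowl A | data) = (0.0044444) / (0.037633) = 0.1181.

0.1181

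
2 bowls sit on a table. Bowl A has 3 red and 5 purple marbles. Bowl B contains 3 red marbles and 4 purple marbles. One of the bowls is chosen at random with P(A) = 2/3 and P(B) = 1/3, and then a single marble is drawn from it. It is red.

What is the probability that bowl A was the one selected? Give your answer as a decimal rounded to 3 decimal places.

0.636

Under each hypothesis, the probability of this draw is: P(data | bowl A) = (3/8) = 3/8; P(data | bowl B) = (3/7) = 3/7.
The prior-weighted likelihoods are 2/3 · 3/8 = 1/4, 1/3 · 3/7 = 1/7; summing to 11/28.
Therefore the posterior P(bowl A | data) = (1/4) / (11/28) = 7/11.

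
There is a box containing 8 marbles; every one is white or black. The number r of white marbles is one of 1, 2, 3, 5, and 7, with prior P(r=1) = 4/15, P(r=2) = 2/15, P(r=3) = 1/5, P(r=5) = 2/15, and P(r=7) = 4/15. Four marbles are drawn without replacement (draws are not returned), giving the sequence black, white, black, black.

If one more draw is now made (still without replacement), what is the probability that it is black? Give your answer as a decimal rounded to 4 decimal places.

For each hypothesis, P(data | H) works out to: P(data | r = 1) = (7/8)(1/7)(6/6)(5/5) = 1/8; P(data | r = 2) = (6/8)(2/7)(5/6)(4/5) = 1/7; P(data | r = 3) = (5/8)(3/7)(4/6)(3/5) = 3/28; P(data | r = 5) = (3/8)(5/7)(2/6)(1/5) = 1/56; P(data | r = 7) = (1/8)(7/7)(0/6) = 0.
Weighting by the prior gives 4/15 · 1/8 = 1/30, 2/15 · 1/7 = 2/105, 1/5 · 3/28 = 3/140, 2/15 · 1/56 = 1/420, 4/15 · 0 = 0; with total 8/105.
Normalising, the posterior is P(r = 1 | data) = 7/16, P(r = 2 | data) = 1/4, P(r = 3 | data) = 9/32, P(r = 5 | data) = 1/32, P(r = 7 | data) = 0.
The predictive probability is P(black next | data) = (1)(7/16) + (3/4)(1/4) + (1/2)(9/32) + (0)(1/32) = 49/64.

0.7656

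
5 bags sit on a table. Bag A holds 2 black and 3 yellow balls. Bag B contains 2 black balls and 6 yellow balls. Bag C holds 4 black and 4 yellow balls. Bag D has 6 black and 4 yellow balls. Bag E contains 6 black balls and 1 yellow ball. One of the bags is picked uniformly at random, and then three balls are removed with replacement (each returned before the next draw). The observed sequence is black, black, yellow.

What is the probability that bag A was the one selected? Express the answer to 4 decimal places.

0.1857

The likelihood of the observed sequence under each hypothesis: P(data | bag A) = (2/5)(2/5)(3/5) = 0.096; P(data | bag B) = (2/8)(2/8)(6/8) = 0.046875; P(data | bag C) = (4/8)(4/8)(4/8) = 0.125; P(data | bag D) = (6/10)(6/10)(4/10) = 0.144; P(data | bag E) = (6/7)(6/7)(1/7) = 0.10496.
Weighting by the prior gives 1/5 · 0.096 = 0.0192, 1/5 · 0.046875 = 0.009375, 1/5 · 0.125 = 0.025, 1/5 · 0.144 = 0.0288, 1/5 · 0.10496 = 0.020991; these sum to 0.10337.
Hence P(bag A | data) = (0.0192) / (0.10337) = 0.18575.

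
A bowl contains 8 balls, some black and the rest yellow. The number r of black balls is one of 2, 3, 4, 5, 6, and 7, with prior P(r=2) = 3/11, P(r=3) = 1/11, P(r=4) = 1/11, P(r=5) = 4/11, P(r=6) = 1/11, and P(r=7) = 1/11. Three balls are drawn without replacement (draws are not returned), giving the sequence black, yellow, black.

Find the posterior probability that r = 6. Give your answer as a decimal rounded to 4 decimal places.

The likelihood of the observed sequence under each hypothesis: P(data | r = 2) = (2/8)(6/7)(1/6) = 1/28; P(data | r = 3) = (3/8)(5/7)(2/6) = 5/56; P(data | r = 4) = (4/8)(4/7)(3/6) = 1/7; P(data | r = 5) = (5/8)(3/7)(4/6) = 5/28; P(data | r = 6) = (6/8)(2/7)(5/6) = 5/28; P(data | r = 7) = (7/8)(1/7)(6/6) = 1/8.
Weighting by the prior gives 3/11 · 1/28 = 3/308, 1/11 · 5/56 = 5/616, 1/11 · 1/7 = 1/77, 4/11 · 5/28 = 5/77, 1/11 · 5/28 = 5/308, 1/11 · 1/8 = 1/88; these sum to 19/154.
By Bayes' rule, P(r = 6 | data) = (5/308) / (19/154) = 5/38.

0.1316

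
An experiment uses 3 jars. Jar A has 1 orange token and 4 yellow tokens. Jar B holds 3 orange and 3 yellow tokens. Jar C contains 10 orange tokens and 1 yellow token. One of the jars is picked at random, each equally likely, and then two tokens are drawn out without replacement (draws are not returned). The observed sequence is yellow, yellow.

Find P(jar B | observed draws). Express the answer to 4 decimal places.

0.2500

The likelihood of the observed sequence under each hypothesis: P(data | jar A) = (4/5)(3/4) = 3/5; P(data | jar B) = (3/6)(2/5) = 1/5; P(data | jar C) = (1/11)(0/10) = 0.
Weighting by the prior gives 1/3 · 3/5 = 1/5, 1/3 · 1/5 = 1/15, 1/3 · 0 = 0; summing to 4/15.
So P(jar B | data) = (1/15) / (4/15) = 1/4.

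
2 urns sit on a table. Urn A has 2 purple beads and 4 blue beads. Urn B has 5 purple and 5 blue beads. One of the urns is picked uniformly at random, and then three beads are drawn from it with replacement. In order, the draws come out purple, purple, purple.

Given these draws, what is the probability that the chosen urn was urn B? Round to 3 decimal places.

0.771

Under each hypothesis, the probability of the observed sequence is: P(data | urn A) = (2/6)(2/6)(2/6) = 1/27; P(data | urn B) = (5/10)(5/10)(5/10) = 1/8.
Weighting by the prior gives 1/2 · 1/27 = 1/54, 1/2 · 1/8 = 1/16; summing to 35/432.
Hence P(urn B | data) = (1/16) / (35/432) = 27/35.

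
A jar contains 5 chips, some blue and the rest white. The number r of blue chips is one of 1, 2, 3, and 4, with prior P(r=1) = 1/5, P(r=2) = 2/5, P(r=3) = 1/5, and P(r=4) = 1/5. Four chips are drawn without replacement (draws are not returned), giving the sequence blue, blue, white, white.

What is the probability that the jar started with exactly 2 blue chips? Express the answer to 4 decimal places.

0.6667

Under each hypothesis, the probability of the observed sequence is: P(data | r = 1) = (1/5)(0/4) = 0; P(data | r = 2) = (2/5)(1/4)(3/3)(2/2) = 1/10; P(data | r = 3) = (3/5)(2/4)(2/3)(1/2) = 1/10; P(data | r = 4) = (4/5)(3/4)(1/3)(0/2) = 0.
The prior-weighted likelihoods are 1/5 · 0 = 0, 2/5 · 1/10 = 1/25, 1/5 · 1/10 = 1/50, 1/5 · 0 = 0; these sum to 3/50.
Therefore the posterior P(r = 2 | data) = (1/25) / (3/50) = 2/3.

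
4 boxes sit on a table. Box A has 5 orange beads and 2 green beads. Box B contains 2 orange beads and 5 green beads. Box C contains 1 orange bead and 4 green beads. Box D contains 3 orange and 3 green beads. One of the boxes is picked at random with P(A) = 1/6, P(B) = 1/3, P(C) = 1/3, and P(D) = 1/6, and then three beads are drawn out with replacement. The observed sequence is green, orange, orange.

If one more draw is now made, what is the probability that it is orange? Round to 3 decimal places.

0.471

For each hypothesis, P(data | H) works out to: P(data | box A) = (2/7)(5/7)(5/7) = 0.14577; P(data | box B) = (5/7)(2/7)(2/7) = 0.058309; P(data | box C) = (4/5)(1/5)(1/5) = 0.032; P(data | box D) = (3/6)(3/6)(3/6) = 0.125.
The prior-weighted likelihoods are 1/6 · 0.14577 = 0.024295, 1/3 · 0.058309 = 0.019436, 1/3 · 0.032 = 0.010667, 1/6 · 0.125 = 0.020833; these sum to 0.075232.
Dividing through by the total gives posterior P(box A | data) = 0.32294, P(box B | data) = 0.25835, P(box C | data) = 0.14178, P(box D | data) = 0.27692.
The predictive probability is P(orange next | data) = (5/7)(0.32294) + (2/7)(0.25835) + (1/5)(0.14178) + (1/2)(0.27692) = 0.47131.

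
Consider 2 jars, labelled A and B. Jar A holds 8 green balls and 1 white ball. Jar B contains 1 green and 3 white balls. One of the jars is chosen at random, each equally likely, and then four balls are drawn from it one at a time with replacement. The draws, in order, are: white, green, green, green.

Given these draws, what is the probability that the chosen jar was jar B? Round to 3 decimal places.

0.131

Compute the likelihood of the observed sequence for each case: P(data | jar A) = (1/9)(8/9)(8/9)(8/9) = 0.078037; P(data | jar B) = (3/4)(1/4)(1/4)(1/4) = 0.011719.
The prior-weighted likelihoods are 1/2 · 0.078037 = 0.039018, 1/2 · 0.011719 = 0.0058594; summing to 0.044878.
Hence P(jar B | data) = (0.0058594) / (0.044878) = 0.13056.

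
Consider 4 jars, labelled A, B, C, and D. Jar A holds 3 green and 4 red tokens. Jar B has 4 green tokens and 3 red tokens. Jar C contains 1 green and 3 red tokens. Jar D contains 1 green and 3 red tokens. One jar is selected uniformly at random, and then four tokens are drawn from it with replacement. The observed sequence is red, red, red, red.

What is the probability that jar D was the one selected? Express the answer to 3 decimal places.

The likelihood of the observed sequence under each hypothesis: P(data | jar A) = (4/7)(4/7)(4/7)(4/7) = 0.10662; P(data | jar B) = (3/7)(3/7)(3/7)(3/7) = 0.033736; P(data | jar C) = (3/4)(3/4)(3/4)(3/4) = 0.31641; P(data | jar D) = (3/4)(3/4)(3/4)(3/4) = 0.31641.
The prior-weighted likelihoods are 1/4 · 0.10662 = 0.026656, 1/4 · 0.033736 = 0.008434, 1/4 · 0.31641 = 0.079102, 1/4 · 0.31641 = 0.079102; with total 0.19329.
By Bayes' rule, P(jar D | data) = (0.079102) / (0.19329) = 0.40923.

0.409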